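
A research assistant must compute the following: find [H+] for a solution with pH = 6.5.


[H+] = 10^(-pH) = 10^(-6.5)
= 3.16×10^-7 M

3.16×10^-7 M


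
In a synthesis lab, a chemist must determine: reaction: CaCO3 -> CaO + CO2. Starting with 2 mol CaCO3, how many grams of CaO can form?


Mole ratio CaO:CaCO3 = 1:1
n(CaO) = 2 × 1/1 = 2.000 mol
mass = 2.000 × 56.08 = 112.16 g

112.16 g


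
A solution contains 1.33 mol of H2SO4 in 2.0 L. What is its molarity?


M = n/V = 1.33/2.0 = 0.665 mol/L

0.665 M


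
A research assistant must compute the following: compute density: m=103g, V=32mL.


ρ = mass/volume
= 103/32
= 3.219 g/mL

3.219 g/mL


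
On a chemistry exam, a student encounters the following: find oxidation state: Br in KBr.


halide: -1
Oxidation number: -1

-1


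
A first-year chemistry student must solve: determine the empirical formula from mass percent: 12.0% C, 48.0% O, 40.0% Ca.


Assume 100 g sample. Moles of each element:
  C: 12.0/12.01 = 0.999 mol
  O: 48.0/16.0 = 3.0 mol
  Ca: 40.0/40.08 = 0.998 mol
Divide by smallest (0.998):
  C: 0.999/0.998 = 1.0
  O: 3.0/0.998 = 3.01
  Ca: 0.998/0.998 = 1.0
Empirical formula: CaCO3

CaCO3


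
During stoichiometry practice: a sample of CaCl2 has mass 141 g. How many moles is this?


M(CaCl2) = 110.98 g/mol
n = mass/M = 141/110.98 = 1.2705 mol

1.2705 mol


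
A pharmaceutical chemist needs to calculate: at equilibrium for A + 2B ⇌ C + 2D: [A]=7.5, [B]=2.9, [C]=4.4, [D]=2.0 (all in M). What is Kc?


Kc = [C][D]^2/([A][B]^2)
= (4.4^1 × 2.0^2)/(7.5^1 × 2.9^2)
= 17.6/63.075
= 0.2790

0.2790


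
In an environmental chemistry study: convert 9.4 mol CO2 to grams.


M(CO2) = 44.01 g/mol
mass = n × M = 9.4 × 44.01 = 413.69 g

413.69 g


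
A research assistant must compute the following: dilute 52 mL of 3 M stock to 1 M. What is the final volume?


C1V1 = C2V2
3 × 52 = 1 × V2
V2 = 156/1 = 156.0 mL

156.0 mL


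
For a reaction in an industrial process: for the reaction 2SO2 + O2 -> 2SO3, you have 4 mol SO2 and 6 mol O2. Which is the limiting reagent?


Mole ratio available / coefficient:
  SO2: 4/2 = 2.000
  O2: 6/1 = 6.000
Smaller ratio is limiting.

SO2


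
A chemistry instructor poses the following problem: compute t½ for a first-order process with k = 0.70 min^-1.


t½ = ln2/k = 0.693147/(0.70 min^-1)
= 0.9902 min

0.9902 min


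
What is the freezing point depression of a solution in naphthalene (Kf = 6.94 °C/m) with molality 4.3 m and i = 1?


ΔTf = Kf × m × i
= 6.94 × 4.3 × 1
= 29.842 °C

29.842 °C


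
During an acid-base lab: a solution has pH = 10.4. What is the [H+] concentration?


[H+] = 10^(-pH) = 10^(-10.4)
= 3.98×10^-11 M

3.98×10^-11 M


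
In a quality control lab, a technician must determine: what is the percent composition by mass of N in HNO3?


M(HNO3) = 1×1.008 + 1×14.01 + 3×16.0 = 63.018 g/mol
Mass of N = 1 × 14.01 = 14.01 g/mol
% N = 14.01/63.018 × 100 = 22.23%

22.23%


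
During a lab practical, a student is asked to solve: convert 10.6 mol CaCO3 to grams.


M(CaCO3) = 100.09 g/mol
mass = n × M = 10.6 × 100.09 = 1060.95 g

1060.95 g


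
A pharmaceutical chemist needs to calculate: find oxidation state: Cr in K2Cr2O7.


2(+1) + 2x + 7(-2) = 0, so x = +6
Oxidation number: +6

+6


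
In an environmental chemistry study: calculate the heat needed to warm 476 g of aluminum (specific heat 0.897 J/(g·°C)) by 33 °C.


q = mcΔT = 476 × 0.897 × 33
= 14090.08 J

14090.08 J


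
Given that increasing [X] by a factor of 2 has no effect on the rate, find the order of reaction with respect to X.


rate ∝ [X]^n
rate ∝ [X]^0
Order in X: 0

0


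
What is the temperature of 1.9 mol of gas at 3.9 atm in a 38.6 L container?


PV = nRT  (R = 0.08206 L·atm/(mol·K))
T = PV/(nR) = 3.9×38.6/(1.9×0.08206)
= 150.54/0.155914
= 965.53 K

965.53 K


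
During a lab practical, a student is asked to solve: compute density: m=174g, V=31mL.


ρ = mass/volume
= 174/31
= 5.613 g/mL

5.613 g/mL


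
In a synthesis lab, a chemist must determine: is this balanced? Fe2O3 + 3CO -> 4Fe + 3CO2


Equation: Fe2O3 + 3CO -> 4Fe + 3CO2
Check atoms: C: 3=3, Fe: 2≠4, O: 6=6
Not balanced

No, not balanced


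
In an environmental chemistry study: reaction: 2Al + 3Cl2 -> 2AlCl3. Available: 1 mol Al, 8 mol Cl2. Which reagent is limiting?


Mole ratio available / coefficient:
  Al: 1/2 = 0.500
  Cl2: 8/3 = 2.667
Smaller ratio is limiting.

Al


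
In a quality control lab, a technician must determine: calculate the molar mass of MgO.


M(MgO) = 1×24.31 + 1×16.0
= 24.31 + 16.0
= 40.31 g/mol

40.31 g/mol


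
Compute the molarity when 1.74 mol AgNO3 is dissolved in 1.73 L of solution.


M = n/V = 1.74/1.73 = 1.006 mol/L

1.006 M


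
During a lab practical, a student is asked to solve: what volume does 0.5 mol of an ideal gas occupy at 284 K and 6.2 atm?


PV = nRT  (R = 0.08206 L·atm/(mol·K))
V = nRT/P = 0.5×0.08206×284/6.2
= 1.879 L

1.879 L


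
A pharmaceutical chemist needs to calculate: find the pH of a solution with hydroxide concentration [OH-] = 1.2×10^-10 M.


pOH = -log10([OH-]) = -log10(1.2×10^-10)
= 10 - log10(1.2) = 9.92
pH = 14 - pOH = 14 - 9.92 = 4.08

4.08


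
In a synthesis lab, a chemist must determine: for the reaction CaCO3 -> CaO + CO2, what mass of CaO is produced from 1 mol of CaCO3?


Mole ratio CaO:CaCO3 = 1:1
n(CaO) = 1 × 1/1 = 1.000 mol
mass = 1.000 × 56.08 = 56.08 g

56.08 g


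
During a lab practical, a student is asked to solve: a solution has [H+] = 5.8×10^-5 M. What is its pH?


pH = -log10([H+]) = -log10(5.8×10^-5)
= 5 - log10(5.8)
= 5 - 0.76
= 4.24

4.24


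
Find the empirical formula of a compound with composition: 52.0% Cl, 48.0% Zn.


Assume 100 g sample. Moles of each element:
  Cl: 52.0/35.45 = 1.467 mol
  Zn: 48.0/65.38 = 0.734 mol
Divide by smallest (0.734):
  Cl: 1.467/0.734 = 2.0
  Zn: 0.734/0.734 = 1.0
Empirical formula: ZnCl2

ZnCl2


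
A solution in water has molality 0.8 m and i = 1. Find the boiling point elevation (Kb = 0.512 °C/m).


ΔTb = Kb × m × i
= 0.512 × 0.8 × 1
= 0.4096 °C

0.4096 °C


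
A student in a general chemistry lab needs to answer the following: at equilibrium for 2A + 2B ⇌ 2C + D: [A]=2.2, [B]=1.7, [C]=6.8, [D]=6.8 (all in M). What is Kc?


Kc = [C]^2[D]/([A]^2[B]^2)
= (6.8^2 × 6.8^1)/(2.2^2 × 1.7^2)
= 314.432/13.9876
= 22.48

22.48


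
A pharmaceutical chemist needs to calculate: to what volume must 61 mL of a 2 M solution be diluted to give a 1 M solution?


C1V1 = C2V2
2 × 61 = 1 × V2
V2 = 122/1 = 122.0 mL

122.0 mL


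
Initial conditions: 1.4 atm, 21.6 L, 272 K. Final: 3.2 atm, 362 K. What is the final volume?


P1V1/T1 = P2V2/T2
V2 = P1V1T2/(T1P2)
= 1.4×21.6×362/(272×3.2)
= 12.577 L

12.577 L


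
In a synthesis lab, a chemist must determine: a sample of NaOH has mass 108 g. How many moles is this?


M(NaOH) = 40.0 g/mol
n = mass/M = 108/40.0 = 2.7 mol

2.7 mol


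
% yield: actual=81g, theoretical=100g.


% yield = actual/theoretical × 100
= 81/100 × 100
= 81.0%

81.0%


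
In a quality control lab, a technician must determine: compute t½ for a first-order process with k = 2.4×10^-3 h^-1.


t½ = ln2/k = 0.693147/(2.4×10^-3 h^-1)
= 288.8 h

288.8 h


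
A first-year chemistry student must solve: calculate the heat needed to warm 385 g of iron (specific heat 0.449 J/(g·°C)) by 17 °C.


q = mcΔT = 385 × 0.449 × 17
= 2938.71 J

2938.71 J


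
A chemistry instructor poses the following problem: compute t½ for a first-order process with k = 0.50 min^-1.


t½ = ln2/k = 0.693147/(0.50 min^-1)
= 1.386 min

1.386 min


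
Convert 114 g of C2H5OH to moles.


M(C2H5OH) = 46.07 g/mol
n = mass/M = 114/46.07 = 2.4745 mol

2.4745 mol


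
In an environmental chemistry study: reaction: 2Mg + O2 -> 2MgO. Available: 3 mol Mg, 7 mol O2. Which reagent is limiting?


Mole ratio available / coefficient:
  Mg: 3/2 = 1.500
  O2: 7/1 = 7.000
Smaller ratio is limiting.

Mg


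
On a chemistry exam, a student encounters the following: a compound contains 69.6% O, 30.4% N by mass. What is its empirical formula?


Assume 100 g sample. Moles of each element:
  O: 69.6/16.0 = 4.35 mol
  N: 30.4/14.01 = 2.17 mol
Divide by smallest (2.17):
  O: 4.35/2.17 = 2.0
  N: 2.17/2.17 = 1.0
Empirical formula: NO2

NO2


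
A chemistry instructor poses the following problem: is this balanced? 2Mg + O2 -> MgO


Equation: 2Mg + O2 -> MgO
Check atoms: Mg: 2≠1, O: 2≠1
Not balanced

No, not balanced


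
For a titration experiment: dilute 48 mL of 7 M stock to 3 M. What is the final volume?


C1V1 = C2V2
7 × 48 = 3 × V2
V2 = 336/3 = 112.0 mL

112.0 mL


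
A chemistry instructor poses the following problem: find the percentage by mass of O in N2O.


M(N2O) = 2×14.01 + 1×16.0 = 44.02 g/mol
Mass of O = 1 × 16.0 = 16.00 g/mol
% O = 16.00/44.02 × 100 = 36.35%

36.35%


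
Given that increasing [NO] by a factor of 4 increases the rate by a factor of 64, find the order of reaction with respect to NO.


rate ∝ [NO]^n
4^n = 64 → n = 3
Order in NO: 3

3


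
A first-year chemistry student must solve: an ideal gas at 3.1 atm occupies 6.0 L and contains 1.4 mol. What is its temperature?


PV = nRT  (R = 0.08206 L·atm/(mol·K))
T = PV/(nR) = 3.1×6.0/(1.4×0.08206)
= 18.60/0.114884
= 161.90 K

161.90 K


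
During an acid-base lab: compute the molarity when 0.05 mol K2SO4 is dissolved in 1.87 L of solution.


M = n/V = 0.05/1.87 = 0.027 mol/L

0.027 M


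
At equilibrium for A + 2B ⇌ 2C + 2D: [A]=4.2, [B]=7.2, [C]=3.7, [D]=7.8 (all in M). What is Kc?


Kc = [C]^2[D]^2/([A][B]^2)
= (3.7^2 × 7.8^2)/(4.2^1 × 7.2^2)
= 832.8996/217.728
= 3.825

3.825


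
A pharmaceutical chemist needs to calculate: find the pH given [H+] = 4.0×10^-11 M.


pH = -log10([H+]) = -log10(4.0×10^-11)
= 11 - log10(4.0)
= 11 - 0.6
= 10.4

10.4


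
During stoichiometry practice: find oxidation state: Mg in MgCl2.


Group 2 metal: +2
Oxidation number: +2

+2


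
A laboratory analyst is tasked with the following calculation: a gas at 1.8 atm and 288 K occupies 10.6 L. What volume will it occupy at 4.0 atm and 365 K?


P1V1/T1 = P2V2/T2
V2 = P1V1T2/(T1P2)
= 1.8×10.6×365/(288×4.0)
= 6.045 L

6.045 L


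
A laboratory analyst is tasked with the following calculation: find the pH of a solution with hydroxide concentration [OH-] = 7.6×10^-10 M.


pOH = -log10([OH-]) = -log10(7.6×10^-10)
= 10 - log10(7.6) = 9.12
pH = 14 - pOH = 14 - 9.12 = 4.88

4.88


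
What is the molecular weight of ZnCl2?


M(ZnCl2) = 1×65.38 + 2×35.45
= 65.38 + 70.9
= 136.28 g/mol

136.28 g/mol


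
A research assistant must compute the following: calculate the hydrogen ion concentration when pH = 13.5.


[H+] = 10^(-pH) = 10^(-13.5)
= 3.16×10^-14 M

3.16×10^-14 M


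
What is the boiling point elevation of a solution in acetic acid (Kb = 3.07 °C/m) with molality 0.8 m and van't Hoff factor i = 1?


ΔTb = Kb × m × i
= 3.07 × 0.8 × 1
= 2.456 °C

2.456 °C


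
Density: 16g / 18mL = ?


ρ = mass/volume
= 16/18
= 0.889 g/mL

0.889 g/mL


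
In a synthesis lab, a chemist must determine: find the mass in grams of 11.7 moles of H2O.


M(H2O) = 18.02 g/mol
mass = n × M = 11.7 × 18.02 = 210.83 g

210.83 g


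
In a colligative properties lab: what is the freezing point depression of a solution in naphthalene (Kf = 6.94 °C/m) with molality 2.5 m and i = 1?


ΔTf = Kf × m × i
= 6.94 × 2.5 × 1
= 17.35 °C

17.35 °C


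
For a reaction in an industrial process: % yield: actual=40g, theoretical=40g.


% yield = actual/theoretical × 100
= 40/40 × 100
= 100.0%

100.0%


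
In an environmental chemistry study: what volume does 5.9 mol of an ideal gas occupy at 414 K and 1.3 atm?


PV = nRT  (R = 0.08206 L·atm/(mol·K))
V = nRT/P = 5.9×0.08206×414/1.3
= 154.184 L

154.184 L


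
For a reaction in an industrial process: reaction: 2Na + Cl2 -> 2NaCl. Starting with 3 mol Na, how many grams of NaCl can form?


Mole ratio NaCl:Na = 2:2
n(NaCl) = 3 × 2/2 = 3.000 mol
mass = 3.000 × 58.44 = 175.32 g

175.32 g


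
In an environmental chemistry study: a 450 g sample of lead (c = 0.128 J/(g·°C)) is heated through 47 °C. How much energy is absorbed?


q = mcΔT = 450 × 0.128 × 47
= 2707.20 J

2707.20 J


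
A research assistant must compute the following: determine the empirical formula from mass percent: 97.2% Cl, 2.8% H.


Assume 100 g sample. Moles of each element:
  Cl: 97.2/35.45 = 2.742 mol
  H: 2.8/1.008 = 2.778 mol
Divide by smallest (2.742):
  Cl: 2.742/2.742 = 1.0
  H: 2.778/2.742 = 1.01
Empirical formula: HCl

HCl


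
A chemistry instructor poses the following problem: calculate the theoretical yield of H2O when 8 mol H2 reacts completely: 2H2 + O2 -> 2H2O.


Mole ratio H2O:H2 = 2:2
n(H2O) = 8 × 2/2 = 8.000 mol
mass = 8.000 × 18.02 = 144.16 g

144.16 g


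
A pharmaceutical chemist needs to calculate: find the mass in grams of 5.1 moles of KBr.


M(KBr) = 119.0 g/mol
mass = n × M = 5.1 × 119.0 = 606.90 g

606.90 g


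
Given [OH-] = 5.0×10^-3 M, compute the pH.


pOH = -log10([OH-]) = -log10(5.0×10^-3)
= 3 - log10(5.0) = 2.3
pH = 14 - pOH = 14 - 2.3 = 11.7

11.7


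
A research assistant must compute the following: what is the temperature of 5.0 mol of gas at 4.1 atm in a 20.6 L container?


PV = nRT  (R = 0.08206 L·atm/(mol·K))
T = PV/(nR) = 4.1×20.6/(5.0×0.08206)
= 84.46/0.410300
= 205.85 K

205.85 K


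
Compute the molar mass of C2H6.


M(C2H6) = 2×12.01 + 6×1.008
= 24.02 + 6.05
= 30.07 g/mol

30.07 g/mol


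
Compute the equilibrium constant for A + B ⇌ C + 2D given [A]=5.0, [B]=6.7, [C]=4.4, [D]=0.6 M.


Kc = [C][D]^2/([A][B])
= (4.4^1 × 0.6^2)/(5.0^1 × 6.7^1)
= 1.584/33.5
= 0.04728

0.04728


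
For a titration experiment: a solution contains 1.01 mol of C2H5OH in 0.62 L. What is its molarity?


M = n/V = 1.01/0.62 = 1.629 mol/L

1.629 M


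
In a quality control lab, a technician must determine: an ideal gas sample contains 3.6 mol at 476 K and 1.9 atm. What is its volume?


PV = nRT  (R = 0.08206 L·atm/(mol·K))
V = nRT/P = 3.6×0.08206×476/1.9
= 74.009 L

74.009 L


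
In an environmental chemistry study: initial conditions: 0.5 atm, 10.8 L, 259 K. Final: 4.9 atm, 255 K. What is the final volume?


P1V1/T1 = P2V2/T2
V2 = P1V1T2/(T1P2)
= 0.5×10.8×255/(259×4.9)
= 1.085 L

1.085 L


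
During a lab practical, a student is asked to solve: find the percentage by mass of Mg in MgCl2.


M(MgCl2) = 1×24.31 + 2×35.45 = 95.21 g/mol
Mass of Mg = 1 × 24.31 = 24.31 g/mol
% Mg = 24.31/95.21 × 100 = 25.53%

25.53%


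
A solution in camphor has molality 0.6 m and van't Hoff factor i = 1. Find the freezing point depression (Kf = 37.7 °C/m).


ΔTf = Kf × m × i
= 37.7 × 0.6 × 1
= 22.62 °C

22.62 °C


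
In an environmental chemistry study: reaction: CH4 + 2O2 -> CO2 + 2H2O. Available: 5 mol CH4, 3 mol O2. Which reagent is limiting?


Mole ratio available / coefficient:
  CH4: 5/1 = 5.000
  O2: 3/2 = 1.500
Smaller ratio is limiting.

O2


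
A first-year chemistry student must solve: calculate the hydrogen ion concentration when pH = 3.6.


[H+] = 10^(-pH) = 10^(-3.6)
= 2.51×10^-4 M

2.51×10^-4 M


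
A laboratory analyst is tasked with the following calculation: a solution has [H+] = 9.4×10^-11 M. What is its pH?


pH = -log10([H+]) = -log10(9.4×10^-11)
= 11 - log10(9.4)
= 11 - 0.97
= 10.03

10.03


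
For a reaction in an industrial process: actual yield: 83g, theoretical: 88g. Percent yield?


% yield = actual/theoretical × 100
= 83/88 × 100
= 94.32%

94.32%


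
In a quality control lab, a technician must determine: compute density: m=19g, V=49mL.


ρ = mass/volume
= 19/49
= 0.388 g/mL

0.388 g/mL


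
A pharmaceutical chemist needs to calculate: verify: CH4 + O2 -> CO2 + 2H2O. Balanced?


Equation: CH4 + O2 -> CO2 + 2H2O
Check atoms: C: 1=1, H: 4=4, O: 2≠4
Not balanced

No, not balanced


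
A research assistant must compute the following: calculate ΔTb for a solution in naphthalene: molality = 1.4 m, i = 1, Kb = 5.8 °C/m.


ΔTb = Kb × m × i
= 5.8 × 1.4 × 1
= 8.12 °C

8.12 °C


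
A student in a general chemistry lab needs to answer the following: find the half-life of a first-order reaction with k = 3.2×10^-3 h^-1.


t½ = ln2/k = 0.693147/(3.2×10^-3 h^-1)
= 216.6 h

216.6 h


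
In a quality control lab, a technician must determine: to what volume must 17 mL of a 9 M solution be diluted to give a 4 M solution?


C1V1 = C2V2
9 × 17 = 4 × V2
V2 = 153/4 = 38.25 mL

38.25 mL


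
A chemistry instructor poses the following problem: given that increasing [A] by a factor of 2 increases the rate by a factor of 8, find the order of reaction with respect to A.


rate ∝ [A]^n
2^n = 8 → n = 3
Order in A: 3

3


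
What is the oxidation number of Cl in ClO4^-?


x + 4(-2) = -1, so x = +7
Oxidation number: +7

+7


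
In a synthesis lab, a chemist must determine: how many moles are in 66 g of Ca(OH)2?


M(Ca(OH)2) = 74.1 g/mol
n = mass/M = 66/74.1 = 0.8907 mol

0.8907 mol


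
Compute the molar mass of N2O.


M(N2O) = 2×14.01 + 1×16.0
= 28.02 + 16.0
= 44.02 g/mol

44.02 g/mol


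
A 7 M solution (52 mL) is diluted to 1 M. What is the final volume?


C1V1 = C2V2
7 × 52 = 1 × V2
V2 = 364/1 = 364.0 mL

364.0 mL


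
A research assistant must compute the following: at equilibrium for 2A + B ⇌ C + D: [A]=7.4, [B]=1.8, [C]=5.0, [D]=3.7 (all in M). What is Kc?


Kc = [C][D]/([A]^2[B])
= (5.0^1 × 3.7^1)/(7.4^2 × 1.8^1)
= 18.5/98.568
= 0.1877

0.1877


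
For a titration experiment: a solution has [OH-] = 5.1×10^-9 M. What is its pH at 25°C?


pOH = -log10([OH-]) = -log10(5.1×10^-9)
= 9 - log10(5.1) = 8.29
pH = 14 - pOH = 14 - 8.29 = 5.71

5.71


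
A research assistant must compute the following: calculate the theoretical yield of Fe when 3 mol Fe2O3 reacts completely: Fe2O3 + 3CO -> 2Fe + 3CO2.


Mole ratio Fe:Fe2O3 = 2:1
n(Fe) = 3 × 2/1 = 6.000 mol
mass = 6.000 × 55.85 = 335.1 g

335.1 g


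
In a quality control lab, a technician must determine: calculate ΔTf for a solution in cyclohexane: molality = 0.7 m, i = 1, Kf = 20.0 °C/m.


ΔTf = Kf × m × i
= 20.0 × 0.7 × 1
= 14.0 °C

14.0 °C


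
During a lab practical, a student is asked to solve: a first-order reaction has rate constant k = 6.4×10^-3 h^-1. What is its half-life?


t½ = ln2/k = 0.693147/(6.4×10^-3 h^-1)
= 108.3 h

108.3 h


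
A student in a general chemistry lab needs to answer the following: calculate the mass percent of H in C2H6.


M(C2H6) = 2×12.01 + 6×1.008 = 30.068 g/mol
Mass of H = 6 × 1.008 = 6.048 g/mol
% H = 6.048/30.068 × 100 = 20.11%

20.11%


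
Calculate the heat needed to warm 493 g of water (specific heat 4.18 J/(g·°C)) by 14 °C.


q = mcΔT = 493 × 4.18 × 14
= 28850.36 J

28850.36 J


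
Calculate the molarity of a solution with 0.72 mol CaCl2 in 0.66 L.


M = n/V = 0.72/0.66 = 1.091 mol/L

1.091 M


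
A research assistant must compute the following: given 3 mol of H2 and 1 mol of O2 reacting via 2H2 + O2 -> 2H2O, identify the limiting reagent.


Mole ratio available / coefficient:
  H2: 3/2 = 1.500
  O2: 1/1 = 1.000
Smaller ratio is limiting.

O2


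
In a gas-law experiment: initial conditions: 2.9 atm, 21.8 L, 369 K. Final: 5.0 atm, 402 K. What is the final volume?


P1V1/T1 = P2V2/T2
V2 = P1V1T2/(T1P2)
= 2.9×21.8×402/(369×5.0)
= 13.775 L

13.775 L


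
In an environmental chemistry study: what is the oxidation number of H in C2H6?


H is +1 with nonmetals
Oxidation number: +1

+1


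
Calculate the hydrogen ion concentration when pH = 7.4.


[H+] = 10^(-pH) = 10^(-7.4)
= 3.98×10^-8 M

3.98×10^-8 M


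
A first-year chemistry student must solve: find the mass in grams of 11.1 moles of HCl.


M(HCl) = 36.46 g/mol
mass = n × M = 11.1 × 36.46 = 404.71 g

404.71 g


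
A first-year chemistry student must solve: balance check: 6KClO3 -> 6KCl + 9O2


Equation: 6KClO3 -> 6KCl + 9O2
Check atoms: Cl: 6=6, K: 6=6, O: 18=18
Balanced

Yes, balanced


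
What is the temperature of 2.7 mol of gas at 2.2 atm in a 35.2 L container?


PV = nRT  (R = 0.08206 L·atm/(mol·K))
T = PV/(nR) = 2.2×35.2/(2.7×0.08206)
= 77.44/0.221562
= 349.52 K

349.52 K


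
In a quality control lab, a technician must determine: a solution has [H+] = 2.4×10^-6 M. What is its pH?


pH = -log10([H+]) = -log10(2.4×10^-6)
= 6 - log10(2.4)
= 6 - 0.38
= 5.62

5.62


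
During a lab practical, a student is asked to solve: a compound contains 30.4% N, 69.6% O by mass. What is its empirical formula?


Assume 100 g sample. Moles of each element:
  N: 30.4/14.01 = 2.17 mol
  O: 69.6/16.0 = 4.35 mol
Divide by smallest (2.17):
  N: 2.17/2.17 = 1.0
  O: 4.35/2.17 = 2.0
Empirical formula: NO2

NO2


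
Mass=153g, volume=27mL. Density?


ρ = mass/volume
= 153/27
= 5.667 g/mL

5.667 g/mL


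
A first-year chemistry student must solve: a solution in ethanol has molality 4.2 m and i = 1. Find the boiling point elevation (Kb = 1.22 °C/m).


ΔTb = Kb × m × i
= 1.22 × 4.2 × 1
= 5.124 °C

5.124 °C


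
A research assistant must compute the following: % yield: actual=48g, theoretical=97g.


% yield = actual/theoretical × 100
= 48/97 × 100
= 49.48%

49.48%


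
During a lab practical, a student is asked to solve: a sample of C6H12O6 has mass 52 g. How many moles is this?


M(C6H12O6) = 180.16 g/mol
n = mass/M = 52/180.16 = 0.2886 mol

0.2886 mol


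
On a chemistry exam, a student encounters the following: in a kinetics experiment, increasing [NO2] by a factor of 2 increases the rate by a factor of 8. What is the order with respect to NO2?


rate ∝ [NO2]^n
2^n = 8 → n = 3
Order in NO2: 3

3


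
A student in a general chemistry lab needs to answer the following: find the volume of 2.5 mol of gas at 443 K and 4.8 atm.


PV = nRT  (R = 0.08206 L·atm/(mol·K))
V = nRT/P = 2.5×0.08206×443/4.8
= 18.934 L

18.934 L


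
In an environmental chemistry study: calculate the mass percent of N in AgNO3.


M(AgNO3) = 1×107.87 + 1×14.01 + 3×16.0 = 169.88 g/mol
Mass of N = 1 × 14.01 = 14.01 g/mol
% N = 14.01/169.88 × 100 = 8.25%

8.25%


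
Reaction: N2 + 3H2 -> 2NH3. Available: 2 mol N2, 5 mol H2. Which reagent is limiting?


Mole ratio available / coefficient:
  N2: 2/1 = 2.000
  H2: 5/3 = 1.667
Smaller ratio is limiting.

H2


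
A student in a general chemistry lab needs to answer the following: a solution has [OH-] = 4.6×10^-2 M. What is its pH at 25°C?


pOH = -log10([OH-]) = -log10(4.6×10^-2)
= 2 - log10(4.6) = 1.34
pH = 14 - pOH = 14 - 1.34 = 12.66

12.66


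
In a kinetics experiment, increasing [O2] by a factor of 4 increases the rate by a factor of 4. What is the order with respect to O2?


rate ∝ [O2]^n
4^n = 4 → n = 1
Order in O2: 1

1


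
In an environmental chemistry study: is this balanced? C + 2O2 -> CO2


Equation: C + 2O2 -> CO2
Check atoms: C: 1=1, O: 4≠2
Not balanced

No, not balanced


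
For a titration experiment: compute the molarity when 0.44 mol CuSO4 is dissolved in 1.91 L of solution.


M = n/V = 0.44/1.91 = 0.230 mol/L

0.230 M


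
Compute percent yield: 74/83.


% yield = actual/theoretical × 100
= 74/83 × 100
= 89.16%

89.16%


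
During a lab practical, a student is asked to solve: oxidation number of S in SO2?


x + 2(-2) = 0, so x = +4
Oxidation number: +4

+4


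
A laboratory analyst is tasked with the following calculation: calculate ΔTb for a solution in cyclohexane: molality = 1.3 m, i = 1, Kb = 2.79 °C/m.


ΔTb = Kb × m × i
= 2.79 × 1.3 × 1
= 3.627 °C

3.627 °C


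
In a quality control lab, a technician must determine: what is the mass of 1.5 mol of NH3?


M(NH3) = 17.03 g/mol
mass = n × M = 1.5 × 17.03 = 25.55 g

25.55 g


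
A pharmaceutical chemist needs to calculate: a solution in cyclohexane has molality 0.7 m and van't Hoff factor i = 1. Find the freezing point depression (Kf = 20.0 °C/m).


ΔTf = Kf × m × i
= 20.0 × 0.7 × 1
= 14.0 °C

14.0 °C


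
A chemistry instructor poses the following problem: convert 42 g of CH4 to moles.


M(CH4) = 16.04 g/mol
n = mass/M = 42/16.04 = 2.6185 mol

2.6185 mol


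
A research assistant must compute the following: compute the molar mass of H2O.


M(H2O) = 2×1.008 + 1×16.0
= 2.02 + 16.0
= 18.02 g/mol

18.02 g/mol


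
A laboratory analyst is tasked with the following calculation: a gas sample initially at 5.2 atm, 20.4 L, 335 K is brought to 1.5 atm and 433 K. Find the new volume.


P1V1/T1 = P2V2/T2
V2 = P1V1T2/(T1P2)
= 5.2×20.4×433/(335×1.5)
= 91.408 L

91.408 L


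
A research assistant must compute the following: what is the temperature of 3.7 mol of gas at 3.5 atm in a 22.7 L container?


PV = nRT  (R = 0.08206 L·atm/(mol·K))
T = PV/(nR) = 3.5×22.7/(3.7×0.08206)
= 79.45/0.303622
= 261.67 K

261.67 K


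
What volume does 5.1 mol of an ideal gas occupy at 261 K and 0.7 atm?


PV = nRT  (R = 0.08206 L·atm/(mol·K))
V = nRT/P = 5.1×0.08206×261/0.7
= 156.043 L

156.043 L


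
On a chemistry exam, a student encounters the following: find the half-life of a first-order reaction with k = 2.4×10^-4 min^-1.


t½ = ln2/k = 0.693147/(2.4×10^-4 min^-1)
= 2888 min

2888 min


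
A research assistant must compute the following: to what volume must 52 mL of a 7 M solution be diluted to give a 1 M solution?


C1V1 = C2V2
7 × 52 = 1 × V2
V2 = 364/1 = 364.0 mL

364.0 mL


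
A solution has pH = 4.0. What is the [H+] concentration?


[H+] = 10^(-pH) = 10^(-4.0)
= 1.0×10^-4 M

1.0×10^-4 M


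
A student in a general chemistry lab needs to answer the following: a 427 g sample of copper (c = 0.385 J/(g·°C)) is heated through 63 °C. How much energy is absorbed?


q = mcΔT = 427 × 0.385 × 63
= 10356.89 J

10356.89 J


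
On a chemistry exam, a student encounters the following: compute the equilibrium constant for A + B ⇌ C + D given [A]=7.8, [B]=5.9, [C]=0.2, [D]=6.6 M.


Kc = [C][D]/([A][B])
= (0.2^1 × 6.6^1)/(7.8^1 × 5.9^1)
= 1.32/46.02
= 0.02868

0.02868


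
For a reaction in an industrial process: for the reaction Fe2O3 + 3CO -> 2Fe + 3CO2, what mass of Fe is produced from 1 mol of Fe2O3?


Mole ratio Fe:Fe2O3 = 2:1
n(Fe) = 1 × 2/1 = 2.000 mol
mass = 2.000 × 55.85 = 111.7 g

111.7 g


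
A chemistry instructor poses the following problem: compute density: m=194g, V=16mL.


ρ = mass/volume
= 194/16
= 12.125 g/mL

12.125 g/mL


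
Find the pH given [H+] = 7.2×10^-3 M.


pH = -log10([H+]) = -log10(7.2×10^-3)
= 3 - log10(7.2)
= 3 - 0.86
= 2.14

2.14


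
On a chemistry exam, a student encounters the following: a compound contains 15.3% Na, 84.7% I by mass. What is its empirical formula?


Assume 100 g sample. Moles of each element:
  Na: 15.3/22.99 = 0.666 mol
  I: 84.7/126.9 = 0.667 mol
Divide by smallest (0.666):
  Na: 0.666/0.666 = 1.0
  I: 0.667/0.666 = 1.0
Empirical formula: NaI

NaI


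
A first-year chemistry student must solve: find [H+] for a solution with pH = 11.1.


[H+] = 10^(-pH) = 10^(-11.1)
= 7.94×10^-12 M

7.94×10^-12 M


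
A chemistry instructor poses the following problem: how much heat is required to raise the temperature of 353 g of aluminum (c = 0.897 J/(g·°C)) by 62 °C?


q = mcΔT = 353 × 0.897 × 62
= 19631.74 J

19631.74 J


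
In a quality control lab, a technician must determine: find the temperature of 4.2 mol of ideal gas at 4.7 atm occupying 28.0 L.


PV = nRT  (R = 0.08206 L·atm/(mol·K))
T = PV/(nR) = 4.7×28.0/(4.2×0.08206)
= 131.60/0.344652
= 381.83 K

381.83 K


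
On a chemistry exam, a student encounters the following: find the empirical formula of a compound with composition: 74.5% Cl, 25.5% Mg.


Assume 100 g sample. Moles of each element:
  Cl: 74.5/35.45 = 2.102 mol
  Mg: 25.5/24.31 = 1.049 mol
Divide by smallest (1.049):
  Cl: 2.102/1.049 = 2.0
  Mg: 1.049/1.049 = 1.0
Empirical formula: MgCl2

MgCl2


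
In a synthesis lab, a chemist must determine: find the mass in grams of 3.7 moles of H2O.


M(H2O) = 18.02 g/mol
mass = n × M = 3.7 × 18.02 = 66.67 g

66.67 g


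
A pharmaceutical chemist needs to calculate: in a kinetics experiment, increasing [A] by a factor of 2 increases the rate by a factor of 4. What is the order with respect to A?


rate ∝ [A]^n
2^n = 4 → n = 2
Order in A: 2

2


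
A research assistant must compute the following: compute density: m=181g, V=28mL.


ρ = mass/volume
= 181/28
= 6.464 g/mL

6.464 g/mL


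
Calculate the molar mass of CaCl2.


M(CaCl2) = 1×40.08 + 2×35.45
= 40.08 + 70.9
= 110.98 g/mol

110.98 g/mol


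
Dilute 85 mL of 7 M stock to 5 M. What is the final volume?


C1V1 = C2V2
7 × 85 = 5 × V2
V2 = 595/5 = 119.0 mL

119.0 mL


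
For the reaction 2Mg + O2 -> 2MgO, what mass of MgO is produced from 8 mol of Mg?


Mole ratio MgO:Mg = 2:2
n(MgO) = 8 × 2/2 = 8.000 mol
mass = 8.000 × 40.31 = 322.48 g

322.48 g


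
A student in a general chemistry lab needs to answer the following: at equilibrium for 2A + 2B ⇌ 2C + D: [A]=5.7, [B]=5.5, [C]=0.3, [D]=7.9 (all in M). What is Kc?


Kc = [C]^2[D]/([A]^2[B]^2)
= (0.3^2 × 7.9^1)/(5.7^2 × 5.5^2)
= 0.711/982.8225
= 7.234×10^-4

7.234×10^-4


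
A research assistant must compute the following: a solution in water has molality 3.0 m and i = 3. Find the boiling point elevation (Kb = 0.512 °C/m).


ΔTb = Kb × m × i
= 0.512 × 3.0 × 3
= 4.608 °C

4.608 °C


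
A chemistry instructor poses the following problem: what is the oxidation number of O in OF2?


F is always -1; 2(-1) + x = 0, so O = +2
Oxidation number: +2

+2


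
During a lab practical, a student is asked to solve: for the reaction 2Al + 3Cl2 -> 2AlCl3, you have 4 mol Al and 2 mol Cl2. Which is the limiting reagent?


Mole ratio available / coefficient:
  Al: 4/2 = 2.000
  Cl2: 2/3 = 0.667
Smaller ratio is limiting.

Cl2


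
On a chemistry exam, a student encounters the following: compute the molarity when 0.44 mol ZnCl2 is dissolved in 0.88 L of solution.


M = n/V = 0.44/0.88 = 0.500 mol/L

0.500 M


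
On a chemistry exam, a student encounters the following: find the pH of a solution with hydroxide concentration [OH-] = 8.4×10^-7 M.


pOH = -log10([OH-]) = -log10(8.4×10^-7)
= 7 - log10(8.4) = 6.08
pH = 14 - pOH = 14 - 6.08 = 7.92

7.92


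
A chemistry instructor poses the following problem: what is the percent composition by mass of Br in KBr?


M(KBr) = 1×39.1 + 1×79.9 = 119.00 g/mol
Mass of Br = 1 × 79.9 = 79.90 g/mol
% Br = 79.90/119.00 × 100 = 67.14%

67.14%


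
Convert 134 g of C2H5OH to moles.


M(C2H5OH) = 46.07 g/mol
n = mass/M = 134/46.07 = 2.9086 mol

2.9086 mol


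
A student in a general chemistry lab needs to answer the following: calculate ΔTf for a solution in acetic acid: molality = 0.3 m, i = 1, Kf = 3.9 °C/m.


ΔTf = Kf × m × i
= 3.9 × 0.3 × 1
= 1.17 °C

1.17 °C


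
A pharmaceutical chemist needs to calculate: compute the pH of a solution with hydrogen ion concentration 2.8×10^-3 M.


pH = -log10([H+]) = -log10(2.8×10^-3)
= 3 - log10(2.8)
= 3 - 0.45
= 2.55

2.55


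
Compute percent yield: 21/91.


% yield = actual/theoretical × 100
= 21/91 × 100
= 23.08%

23.08%


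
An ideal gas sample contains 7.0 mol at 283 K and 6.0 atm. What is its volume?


PV = nRT  (R = 0.08206 L·atm/(mol·K))
V = nRT/P = 7.0×0.08206×283/6.0
= 27.093 L

27.093 L


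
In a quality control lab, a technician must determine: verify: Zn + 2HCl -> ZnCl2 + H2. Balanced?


Equation: Zn + 2HCl -> ZnCl2 + H2
Check atoms: Cl: 2=2, H: 2=2, Zn: 1=1
Balanced

Yes, balanced


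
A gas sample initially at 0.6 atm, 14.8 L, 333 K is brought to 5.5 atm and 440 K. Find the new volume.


P1V1/T1 = P2V2/T2
V2 = P1V1T2/(T1P2)
= 0.6×14.8×440/(333×5.5)
= 2.133 L

2.133 L


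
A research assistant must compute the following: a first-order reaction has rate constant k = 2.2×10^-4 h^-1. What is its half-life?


t½ = ln2/k = 0.693147/(2.2×10^-4 h^-1)
= 3151 h

3151 h


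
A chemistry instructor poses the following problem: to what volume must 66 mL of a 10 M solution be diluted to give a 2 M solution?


C1V1 = C2V2
10 × 66 = 2 × V2
V2 = 660/2 = 330.0 mL

330.0 mL


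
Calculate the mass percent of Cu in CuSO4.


M(CuSO4) = 1×63.55 + 1×32.07 + 4×16.0 = 159.62 g/mol
Mass of Cu = 1 × 63.55 = 63.55 g/mol
% Cu = 63.55/159.62 × 100 = 39.81%

39.81%


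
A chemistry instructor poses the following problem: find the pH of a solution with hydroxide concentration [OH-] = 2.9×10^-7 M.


pOH = -log10([OH-]) = -log10(2.9×10^-7)
= 7 - log10(2.9) = 6.54
pH = 14 - pOH = 14 - 6.54 = 7.46

7.46


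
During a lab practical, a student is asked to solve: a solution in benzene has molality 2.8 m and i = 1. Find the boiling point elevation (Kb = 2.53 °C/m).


ΔTb = Kb × m × i
= 2.53 × 2.8 × 1
= 7.084 °C

7.084 °C


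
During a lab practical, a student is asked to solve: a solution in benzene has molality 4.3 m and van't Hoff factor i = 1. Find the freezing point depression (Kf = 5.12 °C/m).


ΔTf = Kf × m × i
= 5.12 × 4.3 × 1
= 22.016 °C

22.016 °C


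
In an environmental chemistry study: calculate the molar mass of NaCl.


M(NaCl) = 1×22.99 + 1×35.45
= 22.99 + 35.45
= 58.44 g/mol

58.44 g/mol


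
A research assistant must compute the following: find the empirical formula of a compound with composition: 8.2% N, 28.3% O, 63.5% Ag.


Assume 100 g sample. Moles of each element:
  N: 8.2/14.01 = 0.585 mol
  O: 28.3/16.0 = 1.769 mol
  Ag: 63.5/107.87 = 0.589 mol
Divide by smallest (0.585):
  N: 0.585/0.585 = 1.0
  O: 1.769/0.585 = 3.02
  Ag: 0.589/0.585 = 1.01
Empirical formula: AgNO3

AgNO3


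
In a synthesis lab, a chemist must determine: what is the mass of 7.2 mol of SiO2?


M(SiO2) = 60.09 g/mol
mass = n × M = 7.2 × 60.09 = 432.65 g

432.65 g


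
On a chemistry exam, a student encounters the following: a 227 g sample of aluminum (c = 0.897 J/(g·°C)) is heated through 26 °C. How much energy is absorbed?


q = mcΔT = 227 × 0.897 × 26
= 5294.09 J

5294.09 J


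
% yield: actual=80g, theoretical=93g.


% yield = actual/theoretical × 100
= 80/93 × 100
= 86.02%

86.02%


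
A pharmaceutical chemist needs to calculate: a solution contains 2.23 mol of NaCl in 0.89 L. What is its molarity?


M = n/V = 2.23/0.89 = 2.506 mol/L

2.506 M


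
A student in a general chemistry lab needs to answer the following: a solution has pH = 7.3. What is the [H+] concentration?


[H+] = 10^(-pH) = 10^(-7.3)
= 5.01×10^-8 M

5.01×10^-8 M


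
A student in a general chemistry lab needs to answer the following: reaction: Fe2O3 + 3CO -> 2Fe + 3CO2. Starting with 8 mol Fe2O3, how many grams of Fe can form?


Mole ratio Fe:Fe2O3 = 2:1
n(Fe) = 8 × 2/1 = 16.000 mol
mass = 16.000 × 55.85 = 893.6 g

893.6 g


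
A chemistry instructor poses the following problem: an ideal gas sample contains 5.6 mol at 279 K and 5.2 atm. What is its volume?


PV = nRT  (R = 0.08206 L·atm/(mol·K))
V = nRT/P = 5.6×0.08206×279/5.2
= 24.656 L

24.656 L


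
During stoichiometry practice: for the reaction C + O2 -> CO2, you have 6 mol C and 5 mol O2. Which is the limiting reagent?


Mole ratio available / coefficient:
  C: 6/1 = 6.000
  O2: 5/1 = 5.000
Smaller ratio is limiting.

O2


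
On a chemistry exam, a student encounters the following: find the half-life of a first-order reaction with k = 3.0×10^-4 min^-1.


t½ = ln2/k = 0.693147/(3.0×10^-4 min^-1)
= 2310 min

2310 min


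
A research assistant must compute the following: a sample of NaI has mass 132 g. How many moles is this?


M(NaI) = 149.89 g/mol
n = mass/M = 132/149.89 = 0.8806 mol

0.8806 mol


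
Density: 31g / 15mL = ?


ρ = mass/volume
= 31/15
= 2.067 g/mL

2.067 g/mL


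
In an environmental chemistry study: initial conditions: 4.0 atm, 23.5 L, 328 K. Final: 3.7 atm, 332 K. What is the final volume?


P1V1/T1 = P2V2/T2
V2 = P1V1T2/(T1P2)
= 4.0×23.5×332/(328×3.7)
= 25.715 L

25.715 L


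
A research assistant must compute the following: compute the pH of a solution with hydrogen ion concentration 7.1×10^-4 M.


pH = -log10([H+]) = -log10(7.1×10^-4)
= 4 - log10(7.1)
= 4 - 0.85
= 3.15

3.15


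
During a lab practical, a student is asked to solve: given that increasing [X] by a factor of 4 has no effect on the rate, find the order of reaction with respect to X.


rate ∝ [X]^n
rate ∝ [X]^0
Order in X: 0

0


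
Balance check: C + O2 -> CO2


Equation: C + O2 -> CO2
Check atoms: C: 1=1, O: 2=2
Balanced

Yes, balanced


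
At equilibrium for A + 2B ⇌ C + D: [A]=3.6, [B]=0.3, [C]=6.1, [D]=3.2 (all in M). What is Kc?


Kc = [C][D]/([A][B]^2)
= (6.1^1 × 3.2^1)/(3.6^1 × 0.3^2)
= 19.52/0.324
= 60.25

60.25


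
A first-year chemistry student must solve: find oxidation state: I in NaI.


halide: -1
Oxidation number: -1

-1


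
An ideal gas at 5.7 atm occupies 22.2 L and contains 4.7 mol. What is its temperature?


PV = nRT  (R = 0.08206 L·atm/(mol·K))
T = PV/(nR) = 5.7×22.2/(4.7×0.08206)
= 126.54/0.385682
= 328.09 K

328.09 K


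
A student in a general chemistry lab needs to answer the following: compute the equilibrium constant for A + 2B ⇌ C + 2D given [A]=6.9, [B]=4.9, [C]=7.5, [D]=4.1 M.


Kc = [C][D]^2/([A][B]^2)
= (7.5^1 × 4.1^2)/(6.9^1 × 4.9^2)
= 126.075/165.669
= 0.7610

0.7610


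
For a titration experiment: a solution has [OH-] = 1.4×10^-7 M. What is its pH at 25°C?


pOH = -log10([OH-]) = -log10(1.4×10^-7)
= 7 - log10(1.4) = 6.85
pH = 14 - pOH = 14 - 6.85 = 7.15

7.15


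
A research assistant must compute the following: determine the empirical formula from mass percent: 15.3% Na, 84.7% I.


Assume 100 g sample. Moles of each element:
  Na: 15.3/22.99 = 0.666 mol
  I: 84.7/126.9 = 0.667 mol
Divide by smallest (0.666):
  Na: 0.666/0.666 = 1.0
  I: 0.667/0.666 = 1.0
Empirical formula: NaI

NaI


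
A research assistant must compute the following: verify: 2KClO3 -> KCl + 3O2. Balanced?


Equation: 2KClO3 -> KCl + 3O2
Check atoms: Cl: 2≠1, K: 2≠1, O: 6=6
Not balanced

No, not balanced


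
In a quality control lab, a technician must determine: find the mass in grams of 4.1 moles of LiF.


M(LiF) = 25.94 g/mol
mass = n × M = 4.1 × 25.94 = 106.35 g

106.35 g


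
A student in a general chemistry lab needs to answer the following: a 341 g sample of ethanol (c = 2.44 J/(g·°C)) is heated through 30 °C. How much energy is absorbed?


q = mcΔT = 341 × 2.44 × 30
= 24961.20 J

24961.20 J


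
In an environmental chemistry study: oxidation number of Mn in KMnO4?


(+1) + x + 4(-2) = 0, so x = +7
Oxidation number: +7

+7


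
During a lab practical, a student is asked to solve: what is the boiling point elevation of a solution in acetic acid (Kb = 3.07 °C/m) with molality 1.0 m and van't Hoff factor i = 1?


ΔTb = Kb × m × i
= 3.07 × 1.0 × 1
= 3.07 °C

3.07 °C


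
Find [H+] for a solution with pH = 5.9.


[H+] = 10^(-pH) = 10^(-5.9)
= 1.26×10^-6 M

1.26×10^-6 M
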